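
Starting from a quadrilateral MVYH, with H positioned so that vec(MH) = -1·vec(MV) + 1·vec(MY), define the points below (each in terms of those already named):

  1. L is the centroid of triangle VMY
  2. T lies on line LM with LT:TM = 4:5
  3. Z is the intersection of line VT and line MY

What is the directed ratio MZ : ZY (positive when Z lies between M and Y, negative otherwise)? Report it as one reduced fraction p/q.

Set M = (0, 0), V = (1, 0), Y = (0, 1), H = (-1, 1); any affine frame gives the same invariant.
1. L is the centroid of triangle VMY ⇒ L = (1/3, 1/3)
2. T lies on line LM with LT:TM = 4:5 ⇒ T = (5/27, 5/27)
3. Z is the intersection of line VT and line MY ⇒ Z = (0, 5/22)
Z = M + t·(Y−M) with t = 5/22, so MZ:ZY = t:(1−t) = 5/22:17/22

MZ:ZY = 5/17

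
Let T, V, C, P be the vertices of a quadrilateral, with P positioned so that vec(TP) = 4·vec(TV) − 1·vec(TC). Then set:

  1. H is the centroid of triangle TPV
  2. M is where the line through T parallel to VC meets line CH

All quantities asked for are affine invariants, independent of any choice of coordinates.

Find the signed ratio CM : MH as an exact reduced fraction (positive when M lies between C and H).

CM:MH = -3/4

Choose coordinates T = (0, 0), V = (1, 0), C = (0, 1), P = (4, -1).
1. H is the centroid of triangle TPV ⇒ H = (5/3, -1/3)
2. M is where the line through T parallel to VC meets line CH ⇒ M = (-5, 5)
M = C + t·(H−C) with t = -3, so CM:MH = t:(1−t) = -3:4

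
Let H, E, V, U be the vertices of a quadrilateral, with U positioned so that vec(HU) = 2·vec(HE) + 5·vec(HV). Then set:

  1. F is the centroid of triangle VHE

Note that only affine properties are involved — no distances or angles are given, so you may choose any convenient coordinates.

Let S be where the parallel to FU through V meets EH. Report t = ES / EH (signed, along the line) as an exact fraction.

t = 19/14

Assign H = (0, 0), E = (1, 0), V = (0, 1), U = (2, 5) — the answer is frame-independent, so this choice is without loss of generality.
1. F is the centroid of triangle VHE ⇒ F = (1/3, 1/3)
through V parallel to FU: direction (5/3, 14/3); meets EH at S = (-5/14, 0)
S = E + t·(H−E) with t = 19/14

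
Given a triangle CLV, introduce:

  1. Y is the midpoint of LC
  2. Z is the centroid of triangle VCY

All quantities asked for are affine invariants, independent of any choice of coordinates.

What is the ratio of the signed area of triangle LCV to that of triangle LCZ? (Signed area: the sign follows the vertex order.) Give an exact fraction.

Assign C = (0, 0), L = (1, 0), V = (0, 1) — the answer is frame-independent, so this choice is without loss of generality.
1. Y is the midpoint of LC ⇒ Y = (1/2, 0)
2. Z is the centroid of triangle VCY ⇒ Z = (1/6, 1/3)
2·[LCV] = -1, 2·[LCZ] = -1/3
[LCV]:[LCZ] = -1:-1/3 = 3

[LCV]:[LCZ] = 3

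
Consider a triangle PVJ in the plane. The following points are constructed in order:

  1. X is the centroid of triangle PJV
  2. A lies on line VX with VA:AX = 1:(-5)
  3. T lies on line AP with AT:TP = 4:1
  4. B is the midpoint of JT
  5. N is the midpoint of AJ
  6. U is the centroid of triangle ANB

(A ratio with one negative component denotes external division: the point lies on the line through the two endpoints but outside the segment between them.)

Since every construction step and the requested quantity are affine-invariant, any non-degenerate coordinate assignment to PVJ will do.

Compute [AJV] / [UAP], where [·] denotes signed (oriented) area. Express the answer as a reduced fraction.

Work in coordinates with P = (0, 0), V = (1, 0), J = (0, 1).
1. X is the centroid of triangle PJV ⇒ X = (1/3, 1/3)
2. A lies on line VX with VA:AX = 1:(-5) ⇒ A = (7/6, -1/12)
3. T lies on line AP with AT:TP = 4:1 ⇒ T = (7/30, -1/60)
4. B is the midpoint of JT ⇒ B = (7/60, 59/120)
5. N is the midpoint of AJ ⇒ N = (7/12, 11/24)
6. U is the centroid of triangle ANB ⇒ U = (28/45, 13/45)
2·[AJV] = 1/12, 2·[UAP] = -7/18
[AJV]:[UAP] = 1/12:-7/18 = -3/14

[AJV]:[UAP] = -3/14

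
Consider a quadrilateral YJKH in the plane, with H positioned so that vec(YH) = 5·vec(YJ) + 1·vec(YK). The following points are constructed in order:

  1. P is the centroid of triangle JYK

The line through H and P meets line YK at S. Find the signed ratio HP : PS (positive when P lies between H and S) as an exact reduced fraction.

HP:PS = 14

Set Y = (0, 0), J = (1, 0), K = (0, 1), H = (5, 1); any affine frame gives the same invariant.
1. P is the centroid of triangle JYK ⇒ P = (1/3, 1/3)
line HP meets YK at S = (0, 2/7)
P = H + t·(S−H) with t = 14/15, so HP:PS = 14/15:1/15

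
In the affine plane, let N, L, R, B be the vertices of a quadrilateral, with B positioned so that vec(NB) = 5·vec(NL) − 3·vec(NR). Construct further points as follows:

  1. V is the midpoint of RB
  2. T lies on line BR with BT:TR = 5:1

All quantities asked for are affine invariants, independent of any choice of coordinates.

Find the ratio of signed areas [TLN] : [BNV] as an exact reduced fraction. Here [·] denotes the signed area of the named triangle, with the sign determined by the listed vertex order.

Assign N = (0, 0), L = (1, 0), R = (0, 1), B = (5, -3) — the answer is frame-independent, so this choice is without loss of generality.
1. V is the midpoint of RB ⇒ V = (5/2, -1)
2. T lies on line BR with BT:TR = 5:1 ⇒ T = (5/6, 1/3)
2·[TLN] = -1/3, 2·[BNV] = -5/2
[TLN]:[BNV] = -1/3:-5/2 = 2/15

[TLN]:[BNV] = 2/15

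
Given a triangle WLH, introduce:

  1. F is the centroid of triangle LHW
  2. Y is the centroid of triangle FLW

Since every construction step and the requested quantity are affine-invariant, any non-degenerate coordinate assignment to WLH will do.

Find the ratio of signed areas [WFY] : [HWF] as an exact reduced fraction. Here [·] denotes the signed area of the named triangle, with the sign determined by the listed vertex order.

Assign W = (0, 0), L = (1, 0), H = (0, 1) — the answer is frame-independent, so this choice is without loss of generality.
1. F is the centroid of triangle LHW ⇒ F = (1/3, 1/3)
2. Y is the centroid of triangle FLW ⇒ Y = (4/9, 1/9)
2·[WFY] = -1/9, 2·[HWF] = 1/3
[WFY]:[HWF] = -1/9:1/3 = -1/3

[WFY]:[HWF] = -1/3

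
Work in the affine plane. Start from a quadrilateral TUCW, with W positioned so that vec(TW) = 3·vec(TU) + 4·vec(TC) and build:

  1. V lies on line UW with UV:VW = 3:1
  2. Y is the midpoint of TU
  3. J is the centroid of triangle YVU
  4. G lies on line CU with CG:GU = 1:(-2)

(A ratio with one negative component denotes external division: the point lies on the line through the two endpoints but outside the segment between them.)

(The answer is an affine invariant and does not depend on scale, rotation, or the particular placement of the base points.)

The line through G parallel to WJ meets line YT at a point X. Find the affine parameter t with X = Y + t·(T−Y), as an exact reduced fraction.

Choose coordinates T = (0, 0), U = (1, 0), C = (0, 1), W = (3, 4).
1. V lies on line UW with UV:VW = 3:1 ⇒ V = (5/2, 3)
2. Y is the midpoint of TU ⇒ Y = (1/2, 0)
3. J is the centroid of triangle YVU ⇒ J = (4/3, 1)
4. G lies on line CU with CG:GU = 1:(-2) ⇒ G = (-1, 2)
through G parallel to WJ: direction (-5/3, -3); meets YT at X = (-19/9, 0)
X = Y + t·(T−Y) with t = 47/9

t = 47/9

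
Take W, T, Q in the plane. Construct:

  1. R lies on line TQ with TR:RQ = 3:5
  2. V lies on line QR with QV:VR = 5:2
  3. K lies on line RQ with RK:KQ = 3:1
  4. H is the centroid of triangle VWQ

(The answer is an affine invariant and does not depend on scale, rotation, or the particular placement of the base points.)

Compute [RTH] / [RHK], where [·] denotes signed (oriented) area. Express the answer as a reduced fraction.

Assign W = (0, 0), T = (1, 0), Q = (0, 1) — the answer is frame-independent, so this choice is without loss of generality.
1. R lies on line TQ with TR:RQ = 3:5 ⇒ R = (5/8, 3/8)
2. V lies on line QR with QV:VR = 5:2 ⇒ V = (25/56, 31/56)
3. K lies on line RQ with RK:KQ = 3:1 ⇒ K = (5/32, 27/32)
4. H is the centroid of triangle VWQ ⇒ H = (25/168, 29/56)
2·[RTH] = -1/8, 2·[RHK] = -5/32
[RTH]:[RHK] = -1/8:-5/32 = 4/5

[RTH]:[RHK] = 4/5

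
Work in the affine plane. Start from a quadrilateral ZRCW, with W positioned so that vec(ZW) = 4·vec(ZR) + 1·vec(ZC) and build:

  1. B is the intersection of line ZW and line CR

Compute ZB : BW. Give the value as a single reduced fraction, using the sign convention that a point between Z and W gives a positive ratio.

Work in coordinates with Z = (0, 0), R = (1, 0), C = (0, 1), W = (4, 1).
1. B is the intersection of line ZW and line CR ⇒ B = (4/5, 1/5)
B = Z + t·(W−Z) with t = 1/5, so ZB:BW = t:(1−t) = 1/5:4/5

ZB:BW = 1/4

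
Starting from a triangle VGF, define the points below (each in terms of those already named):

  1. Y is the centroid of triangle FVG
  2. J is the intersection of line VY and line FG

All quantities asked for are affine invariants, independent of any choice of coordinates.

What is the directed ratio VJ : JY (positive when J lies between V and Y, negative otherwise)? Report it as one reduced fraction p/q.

VJ:JY = -3

Assign V = (0, 0), G = (1, 0), F = (0, 1) — the answer is frame-independent, so this choice is without loss of generality.
1. Y is the centroid of triangle FVG ⇒ Y = (1/3, 1/3)
2. J is the intersection of line VY and line FG ⇒ J = (1/2, 1/2)
J = V + t·(Y−V) with t = 3/2, so VJ:JY = t:(1−t) = 3/2:-1/2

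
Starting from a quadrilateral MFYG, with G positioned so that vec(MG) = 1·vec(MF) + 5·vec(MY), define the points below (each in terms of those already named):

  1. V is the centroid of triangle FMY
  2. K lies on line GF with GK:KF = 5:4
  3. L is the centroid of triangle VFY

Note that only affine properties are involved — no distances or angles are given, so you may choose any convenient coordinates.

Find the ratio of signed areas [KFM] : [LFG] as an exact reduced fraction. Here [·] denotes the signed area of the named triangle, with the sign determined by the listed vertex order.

Work in coordinates with M = (0, 0), F = (1, 0), Y = (0, 1), G = (1, 5).
1. V is the centroid of triangle FMY ⇒ V = (1/3, 1/3)
2. K lies on line GF with GK:KF = 5:4 ⇒ K = (1, 20/9)
3. L is the centroid of triangle VFY ⇒ L = (4/9, 4/9)
2·[KFM] = -20/9, 2·[LFG] = 25/9
[KFM]:[LFG] = -20/9:25/9 = -4/5

[KFM]:[LFG] = -4/5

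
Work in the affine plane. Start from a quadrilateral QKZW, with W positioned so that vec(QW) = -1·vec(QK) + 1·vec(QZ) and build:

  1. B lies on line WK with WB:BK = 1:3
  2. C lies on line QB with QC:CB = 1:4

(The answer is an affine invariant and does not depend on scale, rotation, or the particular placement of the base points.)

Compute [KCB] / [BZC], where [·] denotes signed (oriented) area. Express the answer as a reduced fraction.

Work in coordinates with Q = (0, 0), K = (1, 0), Z = (0, 1), W = (-1, 1).
1. B lies on line WK with WB:BK = 1:3 ⇒ B = (-1/2, 3/4)
2. C lies on line QB with QC:CB = 1:4 ⇒ C = (-1/10, 3/20)
2·[KCB] = -3/5, 2·[BZC] = -2/5
[KCB]:[BZC] = -3/5:-2/5 = 3/2

[KCB]:[BZC] = 3/2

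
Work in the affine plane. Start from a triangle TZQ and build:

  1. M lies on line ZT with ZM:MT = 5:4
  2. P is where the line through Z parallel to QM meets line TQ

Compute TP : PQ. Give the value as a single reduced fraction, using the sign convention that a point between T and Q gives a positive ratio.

TP:PQ = -9/5

Choose coordinates T = (0, 0), Z = (1, 0), Q = (0, 1).
1. M lies on line ZT with ZM:MT = 5:4 ⇒ M = (4/9, 0)
2. P is where the line through Z parallel to QM meets line TQ ⇒ P = (0, 9/4)
P = T + t·(Q−T) with t = 9/4, so TP:PQ = t:(1−t) = 9/4:-5/4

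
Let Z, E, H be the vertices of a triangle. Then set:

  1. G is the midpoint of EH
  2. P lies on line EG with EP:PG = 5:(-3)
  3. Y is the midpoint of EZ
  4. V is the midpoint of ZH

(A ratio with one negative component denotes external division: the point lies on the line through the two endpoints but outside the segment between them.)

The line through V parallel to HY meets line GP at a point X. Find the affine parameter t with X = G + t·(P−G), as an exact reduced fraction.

Choose coordinates Z = (0, 0), E = (1, 0), H = (0, 1).
1. G is the midpoint of EH ⇒ G = (1/2, 1/2)
2. P lies on line EG with EP:PG = 5:(-3) ⇒ P = (-1/4, 5/4)
3. Y is the midpoint of EZ ⇒ Y = (1/2, 0)
4. V is the midpoint of ZH ⇒ V = (0, 1/2)
through V parallel to HY: direction (1/2, -1); meets GP at X = (-1/2, 3/2)
X = G + t·(P−G) with t = 4/3

t = 4/3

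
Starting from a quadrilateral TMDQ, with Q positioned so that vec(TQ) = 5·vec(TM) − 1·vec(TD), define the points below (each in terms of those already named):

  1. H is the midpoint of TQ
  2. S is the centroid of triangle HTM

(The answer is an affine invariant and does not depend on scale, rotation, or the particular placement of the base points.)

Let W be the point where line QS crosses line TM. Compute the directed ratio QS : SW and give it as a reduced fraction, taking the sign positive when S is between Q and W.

QS:SW = 5

Set T = (0, 0), M = (1, 0), D = (0, 1), Q = (5, -1); any affine frame gives the same invariant.
1. H is the midpoint of TQ ⇒ H = (5/2, -1/2)
2. S is the centroid of triangle HTM ⇒ S = (7/6, -1/6)
line QS meets TM at W = (2/5, 0)
S = Q + t·(W−Q) with t = 5/6, so QS:SW = 5/6:1/6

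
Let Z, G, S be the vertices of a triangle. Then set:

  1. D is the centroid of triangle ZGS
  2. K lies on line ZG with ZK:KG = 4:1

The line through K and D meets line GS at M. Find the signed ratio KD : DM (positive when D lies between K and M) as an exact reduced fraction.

Work in coordinates with Z = (0, 0), G = (1, 0), S = (0, 1).
1. D is the centroid of triangle ZGS ⇒ D = (1/3, 1/3)
2. K lies on line ZG with ZK:KG = 4:1 ⇒ K = (4/5, 0)
line KD meets GS at M = (3/2, -1/2)
D = K + t·(M−K) with t = -2/3, so KD:DM = -2/3:5/3

KD:DM = -2/5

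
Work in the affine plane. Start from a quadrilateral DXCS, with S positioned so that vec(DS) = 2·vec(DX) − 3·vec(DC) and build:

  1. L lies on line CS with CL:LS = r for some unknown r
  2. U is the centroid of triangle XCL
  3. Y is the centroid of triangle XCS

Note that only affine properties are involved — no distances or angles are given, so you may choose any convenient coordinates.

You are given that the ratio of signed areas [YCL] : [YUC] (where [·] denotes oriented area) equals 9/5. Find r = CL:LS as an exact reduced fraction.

Assign D = (0, 0), X = (1, 0), C = (0, 1), S = (2, -3) — the answer is frame-independent, so this choice is without loss of generality.
1. With CL:LS = r, write λ = r/(r+1) so L = C + λ·(S−C); L is affine-linear in λ
2. U is the centroid of triangle XCL ⇒ U is an affine combination of earlier points and hence also affine-linear in λ
3. Y is the centroid of triangle XCS ⇒ Y = (1, -2/3)
Every point depending on L is an affine combination of L and λ-independent points, so each such coordinate is linear in λ; the λ² term in each signed area is a multiple of (S−C)×(S−C) = 0, so 2·[YCL] and 2·[YUC] are each linear in λ. Evaluating at λ=0 and λ=1:
  2·[YCL] = 2/3·λ,   2·[YUC] = -2/9·λ + 2/9
So [YCL]:[YUC] = (2/3·λ) / (-2/9·λ + 2/9). Setting this equal to 9/5:
  2/3·λ = 9/5·(-2/9·λ + 2/9)  ⇒  λ = 3/8
Then r = λ/(1−λ) = (3/8)/(5/8) = 3/5. Check: with r = 3/5, L = (3/4, -1/2) and [YCL]:[YUC] = 9/5 as required.

r = 3/5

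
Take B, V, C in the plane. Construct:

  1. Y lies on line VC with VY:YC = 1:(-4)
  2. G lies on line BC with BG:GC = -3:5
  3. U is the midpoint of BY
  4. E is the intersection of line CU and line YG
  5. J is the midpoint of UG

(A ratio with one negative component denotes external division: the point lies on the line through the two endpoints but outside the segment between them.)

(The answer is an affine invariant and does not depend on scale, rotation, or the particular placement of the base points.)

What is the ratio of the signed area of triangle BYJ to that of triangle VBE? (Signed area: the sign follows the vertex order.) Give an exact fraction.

Assign B = (0, 0), V = (1, 0), C = (0, 1) — the answer is frame-independent, so this choice is without loss of generality.
1. Y lies on line VC with VY:YC = 1:(-4) ⇒ Y = (4/3, -1/3)
2. G lies on line BC with BG:GC = -3:5 ⇒ G = (0, -3/2)
3. U is the midpoint of BY ⇒ U = (2/3, -1/6)
4. E is the intersection of line CU and line YG ⇒ E = (20/21, -2/3)
5. J is the midpoint of UG ⇒ J = (1/3, -5/6)
2·[BYJ] = -1, 2·[VBE] = 2/3
[BYJ]:[VBE] = -1:2/3 = -3/2

[BYJ]:[VBE] = -3/2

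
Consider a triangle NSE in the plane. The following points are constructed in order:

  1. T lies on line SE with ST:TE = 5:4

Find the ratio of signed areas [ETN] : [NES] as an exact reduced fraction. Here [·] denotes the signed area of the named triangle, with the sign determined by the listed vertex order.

[ETN]:[NES] = 4/9

Work in coordinates with N = (0, 0), S = (1, 0), E = (0, 1).
1. T lies on line SE with ST:TE = 5:4 ⇒ T = (4/9, 5/9)
2·[ETN] = -4/9, 2·[NES] = -1
[ETN]:[NES] = -4/9:-1 = 4/9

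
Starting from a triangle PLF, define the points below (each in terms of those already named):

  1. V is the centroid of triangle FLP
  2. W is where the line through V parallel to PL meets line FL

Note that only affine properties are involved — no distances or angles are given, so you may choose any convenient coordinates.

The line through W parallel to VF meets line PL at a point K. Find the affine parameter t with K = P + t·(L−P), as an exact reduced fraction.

t = 5/6

Choose coordinates P = (0, 0), L = (1, 0), F = (0, 1).
1. V is the centroid of triangle FLP ⇒ V = (1/3, 1/3)
2. W is where the line through V parallel to PL meets line FL ⇒ W = (2/3, 1/3)
through W parallel to VF: direction (-1/3, 2/3); meets PL at K = (5/6, 0)
K = P + t·(L−P) with t = 5/6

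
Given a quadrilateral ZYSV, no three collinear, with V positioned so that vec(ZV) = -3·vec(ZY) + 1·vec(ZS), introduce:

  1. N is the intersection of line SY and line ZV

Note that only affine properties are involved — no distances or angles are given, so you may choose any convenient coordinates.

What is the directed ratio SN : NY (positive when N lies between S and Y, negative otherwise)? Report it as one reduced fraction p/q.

Set Z = (0, 0), Y = (1, 0), S = (0, 1), V = (-3, 1); any affine frame gives the same invariant.
1. N is the intersection of line SY and line ZV ⇒ N = (3/2, -1/2)
N = S + t·(Y−S) with t = 3/2, so SN:NY = t:(1−t) = 3/2:-1/2

SN:NY = -3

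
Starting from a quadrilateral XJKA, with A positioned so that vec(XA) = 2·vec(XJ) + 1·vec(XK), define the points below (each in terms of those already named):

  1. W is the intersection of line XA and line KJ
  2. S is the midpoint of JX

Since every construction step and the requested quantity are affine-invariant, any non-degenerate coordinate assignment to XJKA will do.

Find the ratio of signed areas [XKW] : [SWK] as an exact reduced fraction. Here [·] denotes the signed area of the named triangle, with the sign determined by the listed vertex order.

Work in coordinates with X = (0, 0), J = (1, 0), K = (0, 1), A = (2, 1).
1. W is the intersection of line XA and line KJ ⇒ W = (2/3, 1/3)
2. S is the midpoint of JX ⇒ S = (1/2, 0)
2·[XKW] = -2/3, 2·[SWK] = 1/3
[XKW]:[SWK] = -2/3:1/3 = -2

[XKW]:[SWK] = -2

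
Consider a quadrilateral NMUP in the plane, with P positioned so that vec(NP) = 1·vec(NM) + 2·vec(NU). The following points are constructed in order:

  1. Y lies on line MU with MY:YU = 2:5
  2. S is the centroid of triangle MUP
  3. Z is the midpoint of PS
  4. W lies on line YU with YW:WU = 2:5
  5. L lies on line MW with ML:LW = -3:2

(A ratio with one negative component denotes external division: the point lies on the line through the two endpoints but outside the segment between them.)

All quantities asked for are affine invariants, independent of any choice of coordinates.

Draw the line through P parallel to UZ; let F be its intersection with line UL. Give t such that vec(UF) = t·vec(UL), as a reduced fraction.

t = 49/92

Assign N = (0, 0), M = (1, 0), U = (0, 1), P = (1, 2) — the answer is frame-independent, so this choice is without loss of generality.
1. Y lies on line MU with MY:YU = 2:5 ⇒ Y = (5/7, 2/7)
2. S is the centroid of triangle MUP ⇒ S = (2/3, 1)
3. Z is the midpoint of PS ⇒ Z = (5/6, 3/2)
4. W lies on line YU with YW:WU = 2:5 ⇒ W = (25/49, 24/49)
5. L lies on line MW with ML:LW = -3:2 ⇒ L = (-23/49, 72/49)
through P parallel to UZ: direction (5/6, 1/2); meets UL at F = (-1/4, 5/4)
F = U + t·(L−U) with t = 49/92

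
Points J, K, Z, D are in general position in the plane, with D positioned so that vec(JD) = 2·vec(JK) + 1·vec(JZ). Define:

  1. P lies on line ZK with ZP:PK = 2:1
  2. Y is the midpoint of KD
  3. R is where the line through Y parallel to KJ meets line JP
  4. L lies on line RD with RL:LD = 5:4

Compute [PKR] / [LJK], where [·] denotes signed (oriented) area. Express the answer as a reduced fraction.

[PKR]:[LJK] = 3/14

Set J = (0, 0), K = (1, 0), Z = (0, 1), D = (2, 1); any affine frame gives the same invariant.
1. P lies on line ZK with ZP:PK = 2:1 ⇒ P = (2/3, 1/3)
2. Y is the midpoint of KD ⇒ Y = (3/2, 1/2)
3. R is where the line through Y parallel to KJ meets line JP ⇒ R = (1, 1/2)
4. L lies on line RD with RL:LD = 5:4 ⇒ L = (14/9, 7/9)
2·[PKR] = 1/6, 2·[LJK] = 7/9
[PKR]:[LJK] = 1/6:7/9 = 3/14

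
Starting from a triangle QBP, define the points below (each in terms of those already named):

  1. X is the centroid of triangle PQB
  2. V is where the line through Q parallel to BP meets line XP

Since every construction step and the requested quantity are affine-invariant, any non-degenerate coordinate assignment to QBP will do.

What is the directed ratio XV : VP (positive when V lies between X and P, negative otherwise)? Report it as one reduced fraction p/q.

XV:VP = -2/3

Work in coordinates with Q = (0, 0), B = (1, 0), P = (0, 1).
1. X is the centroid of triangle PQB ⇒ X = (1/3, 1/3)
2. V is where the line through Q parallel to BP meets line XP ⇒ V = (1, -1)
V = X + t·(P−X) with t = -2, so XV:VP = t:(1−t) = -2:3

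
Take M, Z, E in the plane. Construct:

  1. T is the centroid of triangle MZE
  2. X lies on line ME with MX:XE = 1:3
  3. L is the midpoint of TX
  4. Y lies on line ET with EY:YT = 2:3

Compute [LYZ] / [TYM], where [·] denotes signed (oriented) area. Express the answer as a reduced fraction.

[LYZ]:[TYM] = -43/24

Work in coordinates with M = (0, 0), Z = (1, 0), E = (0, 1).
1. T is the centroid of triangle MZE ⇒ T = (1/3, 1/3)
2. X lies on line ME with MX:XE = 1:3 ⇒ X = (0, 1/4)
3. L is the midpoint of TX ⇒ L = (1/6, 7/24)
4. Y lies on line ET with EY:YT = 2:3 ⇒ Y = (2/15, 11/15)
2·[LYZ] = -43/120, 2·[TYM] = 1/5
[LYZ]:[TYM] = -43/120:1/5 = -43/24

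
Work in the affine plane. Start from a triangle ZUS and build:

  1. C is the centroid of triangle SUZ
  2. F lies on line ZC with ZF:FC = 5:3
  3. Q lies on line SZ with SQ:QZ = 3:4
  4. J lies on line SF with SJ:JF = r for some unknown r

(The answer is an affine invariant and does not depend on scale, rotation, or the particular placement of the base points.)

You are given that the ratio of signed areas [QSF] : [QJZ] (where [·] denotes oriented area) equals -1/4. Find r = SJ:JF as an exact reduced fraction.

r = -3/4

Assign Z = (0, 0), U = (1, 0), S = (0, 1) — the answer is frame-independent, so this choice is without loss of generality.
1. C is the centroid of triangle SUZ ⇒ C = (1/3, 1/3)
2. F lies on line ZC with ZF:FC = 5:3 ⇒ F = (5/24, 5/24)
3. Q lies on line SZ with SQ:QZ = 3:4 ⇒ Q = (0, 4/7)
4. With SJ:JF = r, write λ = r/(r+1) so J = S + λ·(F−S); J is affine-linear in λ
Every point depending on J is an affine combination of J and λ-independent points, so each such coordinate is linear in λ; the λ² term in each signed area is a multiple of (F−S)×(F−S) = 0, so 2·[QSF] and 2·[QJZ] are each linear in λ. Evaluating at λ=0 and λ=1:
  2·[QSF] = -5/56,   2·[QJZ] = -5/42·λ
So [QSF]:[QJZ] = (-5/56) / (-5/42·λ). Setting this equal to -1/4:
  -5/56 = -1/4·(-5/42·λ)  ⇒  λ = -3
Then r = λ/(1−λ) = (-3)/(4) = -3/4. Check: with r = -3/4, J = (-5/8, 27/8) and [QSF]:[QJZ] = -1/4 as required.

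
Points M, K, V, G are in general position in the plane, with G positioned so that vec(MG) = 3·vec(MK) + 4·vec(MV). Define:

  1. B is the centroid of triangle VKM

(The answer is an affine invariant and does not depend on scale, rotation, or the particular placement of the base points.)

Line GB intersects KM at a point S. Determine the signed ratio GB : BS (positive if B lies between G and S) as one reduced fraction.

GB:BS = 11

Assign M = (0, 0), K = (1, 0), V = (0, 1), G = (3, 4) — the answer is frame-independent, so this choice is without loss of generality.
1. B is the centroid of triangle VKM ⇒ B = (1/3, 1/3)
line GB meets KM at S = (1/11, 0)
B = G + t·(S−G) with t = 11/12, so GB:BS = 11/12:1/12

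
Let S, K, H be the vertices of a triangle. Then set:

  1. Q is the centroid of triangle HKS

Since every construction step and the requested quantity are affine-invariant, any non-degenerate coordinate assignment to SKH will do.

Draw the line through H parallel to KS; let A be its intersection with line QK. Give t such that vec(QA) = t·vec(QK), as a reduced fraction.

Set S = (0, 0), K = (1, 0), H = (0, 1); any affine frame gives the same invariant.
1. Q is the centroid of triangle HKS ⇒ Q = (1/3, 1/3)
through H parallel to KS: direction (-1, 0); meets QK at A = (-1, 1)
A = Q + t·(K−Q) with t = -2

t = -2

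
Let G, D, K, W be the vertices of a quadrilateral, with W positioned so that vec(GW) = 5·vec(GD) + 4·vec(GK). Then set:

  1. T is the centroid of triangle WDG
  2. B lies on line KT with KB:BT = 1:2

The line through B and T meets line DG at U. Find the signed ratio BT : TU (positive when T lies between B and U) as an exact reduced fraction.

Work in coordinates with G = (0, 0), D = (1, 0), K = (0, 1), W = (5, 4).
1. T is the centroid of triangle WDG ⇒ T = (2, 4/3)
2. B lies on line KT with KB:BT = 1:2 ⇒ B = (2/3, 10/9)
line BT meets DG at U = (-6, 0)
T = B + t·(U−B) with t = -1/5, so BT:TU = -1/5:6/5

BT:TU = -1/6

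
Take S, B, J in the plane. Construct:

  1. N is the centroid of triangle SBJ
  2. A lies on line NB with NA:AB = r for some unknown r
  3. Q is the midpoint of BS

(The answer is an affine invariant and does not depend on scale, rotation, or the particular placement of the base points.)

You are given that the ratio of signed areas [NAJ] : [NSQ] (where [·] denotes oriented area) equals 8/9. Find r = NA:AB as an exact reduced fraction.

r = 4/5

Choose coordinates S = (0, 0), B = (1, 0), J = (0, 1).
1. N is the centroid of triangle SBJ ⇒ N = (1/3, 1/3)
2. With NA:AB = r, write λ = r/(r+1) so A = N + λ·(B−N); A is affine-linear in λ
3. Q is the midpoint of BS ⇒ Q = (1/2, 0)
Every point depending on A is an affine combination of A and λ-independent points, so each such coordinate is linear in λ; the λ² term in each signed area is a multiple of (B−N)×(B−N) = 0, so 2·[NAJ] and 2·[NSQ] are each linear in λ. Evaluating at λ=0 and λ=1:
  2·[NAJ] = 1/3·λ,   2·[NSQ] = 1/6
So [NAJ]:[NSQ] = (1/3·λ) / (1/6). Setting this equal to 8/9:
  1/3·λ = 8/9·(1/6)  ⇒  λ = 4/9
Then r = λ/(1−λ) = (4/9)/(5/9) = 4/5. Check: with r = 4/5, A = (17/27, 5/27) and [NAJ]:[NSQ] = 8/9 as required.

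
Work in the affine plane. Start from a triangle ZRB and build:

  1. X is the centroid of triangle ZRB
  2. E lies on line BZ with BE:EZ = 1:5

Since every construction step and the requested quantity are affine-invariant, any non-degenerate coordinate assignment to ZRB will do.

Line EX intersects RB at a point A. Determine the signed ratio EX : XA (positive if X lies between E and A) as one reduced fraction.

EX:XA = -1/2

Set Z = (0, 0), R = (1, 0), B = (0, 1); any affine frame gives the same invariant.
1. X is the centroid of triangle ZRB ⇒ X = (1/3, 1/3)
2. E lies on line BZ with BE:EZ = 1:5 ⇒ E = (0, 5/6)
line EX meets RB at A = (-1/3, 4/3)
X = E + t·(A−E) with t = -1, so EX:XA = -1:2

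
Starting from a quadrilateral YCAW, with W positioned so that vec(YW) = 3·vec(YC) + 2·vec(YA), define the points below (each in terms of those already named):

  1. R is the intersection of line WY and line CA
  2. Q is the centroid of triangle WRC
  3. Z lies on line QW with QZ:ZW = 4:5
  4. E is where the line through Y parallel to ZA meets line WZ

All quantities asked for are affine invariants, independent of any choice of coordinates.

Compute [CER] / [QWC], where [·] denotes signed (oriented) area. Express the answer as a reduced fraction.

Set Y = (0, 0), C = (1, 0), A = (0, 1), W = (3, 2); any affine frame gives the same invariant.
1. R is the intersection of line WY and line CA ⇒ R = (3/5, 2/5)
2. Q is the centroid of triangle WRC ⇒ Q = (23/15, 4/5)
3. Z lies on line QW with QZ:ZW = 4:5 ⇒ Z = (59/27, 4/3)
4. E is where the line through Y parallel to ZA meets line WZ ⇒ E = (295/432, 5/48)
2·[CER] = -23/270, 2·[QWC] = -8/15
[CER]:[QWC] = -23/270:-8/15 = 23/144

[CER]:[QWC] = 23/144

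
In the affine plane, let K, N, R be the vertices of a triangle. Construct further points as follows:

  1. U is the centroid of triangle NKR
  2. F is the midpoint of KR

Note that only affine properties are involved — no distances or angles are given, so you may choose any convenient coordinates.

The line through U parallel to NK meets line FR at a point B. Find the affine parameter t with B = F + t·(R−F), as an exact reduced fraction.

t = -1/3

Work in coordinates with K = (0, 0), N = (1, 0), R = (0, 1).
1. U is the centroid of triangle NKR ⇒ U = (1/3, 1/3)
2. F is the midpoint of KR ⇒ F = (0, 1/2)
through U parallel to NK: direction (-1, 0); meets FR at B = (0, 1/3)
B = F + t·(R−F) with t = -1/3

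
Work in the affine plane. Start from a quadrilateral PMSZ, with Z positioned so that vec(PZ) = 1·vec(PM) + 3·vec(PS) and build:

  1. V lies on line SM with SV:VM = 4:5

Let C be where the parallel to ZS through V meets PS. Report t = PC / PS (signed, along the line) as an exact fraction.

t = -1/3

Work in coordinates with P = (0, 0), M = (1, 0), S = (0, 1), Z = (1, 3).
1. V lies on line SM with SV:VM = 4:5 ⇒ V = (4/9, 5/9)
through V parallel to ZS: direction (-1, -2); meets PS at C = (0, -1/3)
C = P + t·(S−P) with t = -1/3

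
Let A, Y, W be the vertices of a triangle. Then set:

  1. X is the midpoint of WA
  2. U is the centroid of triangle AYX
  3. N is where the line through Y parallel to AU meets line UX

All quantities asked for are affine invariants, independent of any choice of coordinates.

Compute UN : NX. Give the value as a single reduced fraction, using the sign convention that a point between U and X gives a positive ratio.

UN:NX = -1/2

Set A = (0, 0), Y = (1, 0), W = (0, 1); any affine frame gives the same invariant.
1. X is the midpoint of WA ⇒ X = (0, 1/2)
2. U is the centroid of triangle AYX ⇒ U = (1/3, 1/6)
3. N is where the line through Y parallel to AU meets line UX ⇒ N = (2/3, -1/6)
N = U + t·(X−U) with t = -1, so UN:NX = t:(1−t) = -1:2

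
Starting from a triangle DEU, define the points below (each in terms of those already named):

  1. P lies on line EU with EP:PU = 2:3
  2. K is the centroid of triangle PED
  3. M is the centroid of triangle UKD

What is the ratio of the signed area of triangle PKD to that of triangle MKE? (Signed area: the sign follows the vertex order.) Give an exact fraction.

Set D = (0, 0), E = (1, 0), U = (0, 1); any affine frame gives the same invariant.
1. P lies on line EU with EP:PU = 2:3 ⇒ P = (3/5, 2/5)
2. K is the centroid of triangle PED ⇒ K = (8/15, 2/15)
3. M is the centroid of triangle UKD ⇒ M = (8/45, 17/45)
2·[PKD] = -2/15, 2·[MKE] = 1/15
[PKD]:[MKE] = -2/15:1/15 = -2

[PKD]:[MKE] = -2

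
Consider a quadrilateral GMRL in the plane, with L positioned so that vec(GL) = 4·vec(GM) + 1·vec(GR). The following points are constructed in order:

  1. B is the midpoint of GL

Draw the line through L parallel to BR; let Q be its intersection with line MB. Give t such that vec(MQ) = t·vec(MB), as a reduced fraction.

Work in coordinates with G = (0, 0), M = (1, 0), R = (0, 1), L = (4, 1).
1. B is the midpoint of GL ⇒ B = (2, 1/2)
through L parallel to BR: direction (-2, 1/2); meets MB at Q = (10/3, 7/6)
Q = M + t·(B−M) with t = 7/3

t = 7/3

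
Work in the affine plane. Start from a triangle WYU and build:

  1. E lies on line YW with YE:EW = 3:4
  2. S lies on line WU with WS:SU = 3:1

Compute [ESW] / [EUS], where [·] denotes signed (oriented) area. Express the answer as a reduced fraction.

Work in coordinates with W = (0, 0), Y = (1, 0), U = (0, 1).
1. E lies on line YW with YE:EW = 3:4 ⇒ E = (4/7, 0)
2. S lies on line WU with WS:SU = 3:1 ⇒ S = (0, 3/4)
2·[ESW] = 3/7, 2·[EUS] = 1/7
[ESW]:[EUS] = 3/7:1/7 = 3

[ESW]:[EUS] = 3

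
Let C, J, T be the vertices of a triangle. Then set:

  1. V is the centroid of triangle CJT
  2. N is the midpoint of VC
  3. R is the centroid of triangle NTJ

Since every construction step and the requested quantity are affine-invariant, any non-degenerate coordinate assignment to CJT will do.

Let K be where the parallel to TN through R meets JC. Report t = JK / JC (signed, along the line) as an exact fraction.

Set C = (0, 0), J = (1, 0), T = (0, 1); any affine frame gives the same invariant.
1. V is the centroid of triangle CJT ⇒ V = (1/3, 1/3)
2. N is the midpoint of VC ⇒ N = (1/6, 1/6)
3. R is the centroid of triangle NTJ ⇒ R = (7/18, 7/18)
through R parallel to TN: direction (1/6, -5/6); meets JC at K = (7/15, 0)
K = J + t·(C−J) with t = 8/15

t = 8/15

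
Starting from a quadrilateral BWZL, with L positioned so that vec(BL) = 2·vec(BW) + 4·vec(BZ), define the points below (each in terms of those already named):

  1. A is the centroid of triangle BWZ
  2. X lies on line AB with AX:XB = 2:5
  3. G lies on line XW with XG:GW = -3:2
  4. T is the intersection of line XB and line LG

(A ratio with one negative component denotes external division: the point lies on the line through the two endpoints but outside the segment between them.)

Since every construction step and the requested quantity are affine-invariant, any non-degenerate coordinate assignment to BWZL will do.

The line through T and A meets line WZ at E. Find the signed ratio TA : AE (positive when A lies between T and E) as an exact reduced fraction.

TA:AE = -394/35

Work in coordinates with B = (0, 0), W = (1, 0), Z = (0, 1), L = (2, 4).
1. A is the centroid of triangle BWZ ⇒ A = (1/3, 1/3)
2. X lies on line AB with AX:XB = 2:5 ⇒ X = (5/21, 5/21)
3. G lies on line XW with XG:GW = -3:2 ⇒ G = (53/21, -10/21)
4. T is the intersection of line XB and line LG ⇒ T = (232/105, 232/105)
line TA meets WZ at E = (1/2, 1/2)
A = T + t·(E−T) with t = 394/359, so TA:AE = 394/359:-35/359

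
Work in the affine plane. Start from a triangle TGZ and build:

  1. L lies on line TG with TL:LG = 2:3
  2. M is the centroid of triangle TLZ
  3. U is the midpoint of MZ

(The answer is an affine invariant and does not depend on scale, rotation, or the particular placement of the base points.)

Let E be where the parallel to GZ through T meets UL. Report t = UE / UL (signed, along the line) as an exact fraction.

t = 11/5

Work in coordinates with T = (0, 0), G = (1, 0), Z = (0, 1).
1. L lies on line TG with TL:LG = 2:3 ⇒ L = (2/5, 0)
2. M is the centroid of triangle TLZ ⇒ M = (2/15, 1/3)
3. U is the midpoint of MZ ⇒ U = (1/15, 2/3)
through T parallel to GZ: direction (-1, 1); meets UL at E = (4/5, -4/5)
E = U + t·(L−U) with t = 11/5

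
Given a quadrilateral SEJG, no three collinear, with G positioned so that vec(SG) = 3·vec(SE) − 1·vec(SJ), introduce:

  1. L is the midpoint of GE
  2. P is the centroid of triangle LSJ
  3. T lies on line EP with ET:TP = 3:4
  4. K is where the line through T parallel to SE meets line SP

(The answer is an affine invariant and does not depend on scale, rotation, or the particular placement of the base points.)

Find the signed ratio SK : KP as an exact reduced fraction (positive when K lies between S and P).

SK:KP = 3/4

Choose coordinates S = (0, 0), E = (1, 0), J = (0, 1), G = (3, -1).
1. L is the midpoint of GE ⇒ L = (2, -1/2)
2. P is the centroid of triangle LSJ ⇒ P = (2/3, 1/6)
3. T lies on line EP with ET:TP = 3:4 ⇒ T = (6/7, 1/14)
4. K is where the line through T parallel to SE meets line SP ⇒ K = (2/7, 1/14)
K = S + t·(P−S) with t = 3/7, so SK:KP = t:(1−t) = 3/7:4/7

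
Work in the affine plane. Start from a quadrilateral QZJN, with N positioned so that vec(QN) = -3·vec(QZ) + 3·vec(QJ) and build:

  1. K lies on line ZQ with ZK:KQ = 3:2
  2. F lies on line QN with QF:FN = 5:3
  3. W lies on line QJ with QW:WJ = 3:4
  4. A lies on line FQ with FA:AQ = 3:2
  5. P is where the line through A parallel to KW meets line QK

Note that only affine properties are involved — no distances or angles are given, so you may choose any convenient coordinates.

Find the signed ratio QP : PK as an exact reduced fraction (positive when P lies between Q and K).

Work in coordinates with Q = (0, 0), Z = (1, 0), J = (0, 1), N = (-3, 3).
1. K lies on line ZQ with ZK:KQ = 3:2 ⇒ K = (2/5, 0)
2. F lies on line QN with QF:FN = 5:3 ⇒ F = (-15/8, 15/8)
3. W lies on line QJ with QW:WJ = 3:4 ⇒ W = (0, 3/7)
4. A lies on line FQ with FA:AQ = 3:2 ⇒ A = (-3/4, 3/4)
5. P is where the line through A parallel to KW meets line QK ⇒ P = (-1/20, 0)
P = Q + t·(K−Q) with t = -1/8, so QP:PK = t:(1−t) = -1/8:9/8

QP:PK = -1/9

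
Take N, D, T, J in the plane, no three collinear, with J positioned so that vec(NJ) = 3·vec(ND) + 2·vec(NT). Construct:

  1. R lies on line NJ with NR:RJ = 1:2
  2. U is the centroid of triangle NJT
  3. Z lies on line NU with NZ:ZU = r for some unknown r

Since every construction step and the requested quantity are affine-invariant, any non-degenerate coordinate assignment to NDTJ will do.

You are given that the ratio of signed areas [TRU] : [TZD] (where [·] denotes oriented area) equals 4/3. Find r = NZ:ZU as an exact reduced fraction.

Assign N = (0, 0), D = (1, 0), T = (0, 1), J = (3, 2) — the answer is frame-independent, so this choice is without loss of generality.
1. R lies on line NJ with NR:RJ = 1:2 ⇒ R = (1, 2/3)
2. U is the centroid of triangle NJT ⇒ U = (1, 1)
3. With NZ:ZU = r, write λ = r/(r+1) so Z = N + λ·(U−N); Z is affine-linear in λ
Every point depending on Z is an affine combination of Z and λ-independent points, so each such coordinate is linear in λ; the λ² term in each signed area is a multiple of (U−N)×(U−N) = 0, so 2·[TRU] and 2·[TZD] are each linear in λ. Evaluating at λ=0 and λ=1:
  2·[TRU] = 1/3,   2·[TZD] = -2·λ + 1
So [TRU]:[TZD] = (1/3) / (-2·λ + 1). Setting this equal to 4/3:
  1/3 = 4/3·(-2·λ + 1)  ⇒  λ = 3/8
Then r = λ/(1−λ) = (3/8)/(5/8) = 3/5. Check: with r = 3/5, Z = (3/8, 3/8) and [TRU]:[TZD] = 4/3 as required.

r = 3/5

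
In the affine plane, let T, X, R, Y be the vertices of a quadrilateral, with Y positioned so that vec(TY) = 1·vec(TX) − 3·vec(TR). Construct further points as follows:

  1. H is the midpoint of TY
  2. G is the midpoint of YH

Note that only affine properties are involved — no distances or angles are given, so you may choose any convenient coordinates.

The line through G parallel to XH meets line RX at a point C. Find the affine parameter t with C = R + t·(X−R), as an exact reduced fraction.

Choose coordinates T = (0, 0), X = (1, 0), R = (0, 1), Y = (1, -3).
1. H is the midpoint of TY ⇒ H = (1/2, -3/2)
2. G is the midpoint of YH ⇒ G = (3/4, -9/4)
through G parallel to XH: direction (-1/2, -3/2); meets RX at C = (11/8, -3/8)
C = R + t·(X−R) with t = 11/8

t = 11/8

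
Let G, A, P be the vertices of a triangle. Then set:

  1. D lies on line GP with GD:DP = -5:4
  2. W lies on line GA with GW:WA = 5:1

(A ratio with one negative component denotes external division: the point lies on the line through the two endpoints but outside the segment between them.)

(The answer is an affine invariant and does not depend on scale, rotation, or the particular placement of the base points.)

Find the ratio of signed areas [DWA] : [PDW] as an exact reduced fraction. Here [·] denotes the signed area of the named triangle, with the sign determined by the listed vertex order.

[DWA]:[PDW] = -1/4

Assign G = (0, 0), A = (1, 0), P = (0, 1) — the answer is frame-independent, so this choice is without loss of generality.
1. D lies on line GP with GD:DP = -5:4 ⇒ D = (0, 5)
2. W lies on line GA with GW:WA = 5:1 ⇒ W = (5/6, 0)
2·[DWA] = 5/6, 2·[PDW] = -10/3
[DWA]:[PDW] = 5/6:-10/3 = -1/4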